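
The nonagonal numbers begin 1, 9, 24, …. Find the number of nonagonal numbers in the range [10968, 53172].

The n-th nonagonal number is n(7n−5)/2.
Smallest index with value ≥ 10968: n = 57 (giving 11229).
Largest index with value ≤ 53172: n = 123 (giving 52644).
Indices 57 through 123: 67 terms.

67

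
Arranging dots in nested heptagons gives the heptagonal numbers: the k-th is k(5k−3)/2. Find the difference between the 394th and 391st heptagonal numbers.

5883

394·(5·394 − 3)/2 = 387499 and 391·(5·391 − 3)/2 = 381616.
Difference: 387499 − 381616 = 5883.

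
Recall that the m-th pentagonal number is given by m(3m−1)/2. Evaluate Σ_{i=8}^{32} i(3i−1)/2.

Σ i(3i−1)/2 = (3Σi² − Σi) / 2 over i = 8..32.
Σi = 528 − 28 = 500 and Σi² = 11440 − 140 = 11300.
(3·11300 − 1·500) / 2 = 33400/2 = 16700.

16700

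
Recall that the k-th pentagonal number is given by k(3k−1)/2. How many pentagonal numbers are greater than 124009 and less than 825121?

The n-th pentagonal number is n(3n−1)/2.
Smallest index with value > 124009: n = 288 (giving 124272).
Largest index with value < 825121: n = 741 (giving 823251).
Indices 288 through 741: 454 terms.

454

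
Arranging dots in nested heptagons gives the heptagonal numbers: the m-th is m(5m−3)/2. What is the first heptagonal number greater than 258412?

Solve n(5n−3)/2 > 258412 for integer n.
The largest n with value ≤ 258412 is 321 (since 257121 ≤ 258412 < 258727), so the first above is n = 322, value 258727.

258727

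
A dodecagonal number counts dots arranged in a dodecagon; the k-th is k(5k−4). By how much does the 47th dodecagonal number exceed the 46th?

461

Consecutive dodecagonal numbers differ by 10n − 9: here 10·47 − 9 = 461.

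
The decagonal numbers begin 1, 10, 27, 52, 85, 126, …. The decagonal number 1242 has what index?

18

Set n(4n−3) = 1242, giving 4n² − 3n − 1242 = 0.
The discriminant is 9 + 16·1242 = 19881, and √19881 = 141.
So n = (3 + 141) / 8 = 144/8 = 18.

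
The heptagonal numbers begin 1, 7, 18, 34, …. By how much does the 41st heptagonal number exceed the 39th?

41·(5·41 − 3)/2 = 4141 and 39·(5·39 − 3)/2 = 3744.
Difference: 4141 − 3744 = 397.

397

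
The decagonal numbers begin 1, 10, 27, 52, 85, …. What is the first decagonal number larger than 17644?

Solve n(4n−3) > 17644 for integer n.
The largest n with value ≤ 17644 is 66 (since 17226 ≤ 17644 < 17755), so the first above is n = 67, value 17755.

17755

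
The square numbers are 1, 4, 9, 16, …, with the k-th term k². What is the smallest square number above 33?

Solve n² > 33 for integer n.
The largest n with value ≤ 33 is 5 (since 25 ≤ 33 < 36), so the first above is n = 6, value 36.

36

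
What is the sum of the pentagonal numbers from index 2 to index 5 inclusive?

Σ i(3i−1)/2 = (3Σi² − Σi) / 2 over i = 2..5.
Σi = 15 − 1 = 14 and Σi² = 55 − 1 = 54.
(3·54 − 1·14) / 2 = 148/2 = 74.

74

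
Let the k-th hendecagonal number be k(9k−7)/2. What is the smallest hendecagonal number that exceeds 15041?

15458

Solve n(9n−7)/2 > 15041 for integer n.
The largest n with value ≤ 15041 is 58 (since 14935 ≤ 15041 < 15458), so the first above is n = 59, value 15458.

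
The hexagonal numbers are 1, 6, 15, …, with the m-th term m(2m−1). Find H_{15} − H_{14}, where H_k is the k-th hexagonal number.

57

Consecutive hexagonal numbers differ by 4n − 3: here 4·15 − 3 = 57.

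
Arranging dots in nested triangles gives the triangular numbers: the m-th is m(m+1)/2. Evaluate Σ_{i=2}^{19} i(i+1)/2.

1329

Σ i(i+1)/2 = (Σi² + Σi) / 2 over i = 2..19.
Σi = 190 − 1 = 189 and Σi² = 2470 − 1 = 2469.
(1·2469 + 1·189) / 2 = 2658/2 = 1329.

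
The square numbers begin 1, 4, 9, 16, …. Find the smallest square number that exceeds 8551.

8649

Solve n² > 8551 for integer n.
The largest n with value ≤ 8551 is 92 (since 8464 ≤ 8551 < 8649), so the first above is n = 93, value 8649.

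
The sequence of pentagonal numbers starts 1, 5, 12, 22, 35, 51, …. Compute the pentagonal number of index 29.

1247

29·(3·29 − 1)/2 = 29·86/2 = 29·43 = 1247.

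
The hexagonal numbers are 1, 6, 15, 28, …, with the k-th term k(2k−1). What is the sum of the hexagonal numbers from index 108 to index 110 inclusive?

70963

Σ i(2i−1) = 2Σi² − Σi over i = 108..110.
Σi = 6105 − 5778 = 327 and Σi² = 449735 − 414090 = 35645.
2·35645 − 1·327 = 70963.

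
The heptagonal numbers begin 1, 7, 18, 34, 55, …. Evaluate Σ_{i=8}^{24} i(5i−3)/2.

11492

Σ i(5i−3)/2 = (5Σi² − 3Σi) / 2 over i = 8..24.
Σi = 300 − 28 = 272 and Σi² = 4900 − 140 = 4760.
(5·4760 − 3·272) / 2 = 22984/2 = 11492.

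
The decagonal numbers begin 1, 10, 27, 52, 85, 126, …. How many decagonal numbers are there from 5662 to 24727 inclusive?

The n-th decagonal number is n(4n−3).
Smallest index with value ≥ 5662: n = 38 (giving 5662).
Largest index with value ≤ 24727: n = 79 (giving 24727).
Indices 38 through 79: 42 terms.

42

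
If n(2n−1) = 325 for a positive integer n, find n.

Set n(2n−1) = 325, giving 2n² − n − 325 = 0.
The discriminant is 1 + 8·325 = 2601, and √2601 = 51.
So n = (1 + 51) / 4 = 52/4 = 13.

13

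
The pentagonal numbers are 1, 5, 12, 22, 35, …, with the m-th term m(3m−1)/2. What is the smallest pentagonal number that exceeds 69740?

Solve n(3n−1)/2 > 69740 for integer n.
The largest n with value ≤ 69740 is 215 (since 69230 ≤ 69740 < 69876), so the first above is n = 216, value 69876.

69876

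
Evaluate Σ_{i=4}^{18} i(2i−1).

4025

Σ i(2i−1) = 2Σi² − Σi over i = 4..18.
Σi = 171 − 6 = 165 and Σi² = 2109 − 14 = 2095.
2·2095 − 1·165 = 4025.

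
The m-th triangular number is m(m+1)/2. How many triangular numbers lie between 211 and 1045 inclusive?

The n-th triangular number is n(n+1)/2.
Smallest index with value ≥ 211: n = 21 (giving 231).
Largest index with value ≤ 1045: n = 45 (giving 1035).
Indices 21 through 45: 25 terms.

25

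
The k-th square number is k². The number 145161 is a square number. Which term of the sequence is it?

381

We need n² = 145161, so n = √145161 = 381.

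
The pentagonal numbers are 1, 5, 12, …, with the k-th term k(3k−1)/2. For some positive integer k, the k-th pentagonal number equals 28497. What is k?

138

Set n(3n−1)/2 = 28497, giving 3n² − n − 56994 = 0.
The discriminant is 1 + 24·28497 = 683929, and √683929 = 827.
So n = (1 + 827) / 6 = 828/6 = 138.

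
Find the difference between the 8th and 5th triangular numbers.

8·9/2 = 36 and 5·6/2 = 15.
Difference: 36 − 15 = 21.

21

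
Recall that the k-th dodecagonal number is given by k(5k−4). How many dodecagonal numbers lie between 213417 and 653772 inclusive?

156

The n-th dodecagonal number is n(5n−4).
Smallest index with value ≥ 213417: n = 207 (giving 213417).
Largest index with value ≤ 653772: n = 362 (giving 653772).
Indices 207 through 362: 156 terms.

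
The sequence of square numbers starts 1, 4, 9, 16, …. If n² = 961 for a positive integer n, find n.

We need n² = 961, so n = √961 = 31.
Check: 31² = 961. ✓

31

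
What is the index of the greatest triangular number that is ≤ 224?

Solve n(n+1)/2 ≤ 224 for integer n.
n = 20 gives 210 ≤ 224, while n = 21 gives 231 > 224; so the answer is index 20.

20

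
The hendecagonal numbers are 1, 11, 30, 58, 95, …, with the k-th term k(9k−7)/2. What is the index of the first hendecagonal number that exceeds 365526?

Solve n(9n−7)/2 > 365526 for integer n.
The largest n with value ≤ 365526 is 285 (since 364515 ≤ 365526 < 367081), so the first above is n = 286, value 367081.

286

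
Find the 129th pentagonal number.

24897

129·(3·129 − 1)/2 = 129·386/2 = 129·193 = 24897.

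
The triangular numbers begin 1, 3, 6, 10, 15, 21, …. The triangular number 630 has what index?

35

Set n(n+1)/2 = 630, giving n² + n − 1260 = 0.
The discriminant is 1 + 8·630 = 5041, and √5041 = 71.
So n = (-1 + 71) / 2 = 70/2 = 35.
Check: 35·36/2 = 630. ✓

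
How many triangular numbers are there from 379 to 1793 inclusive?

The n-th triangular number is n(n+1)/2.
Smallest index with value ≥ 379: n = 28 (giving 406).
Largest index with value ≤ 1793: n = 59 (giving 1770).
Indices 28 through 59: 32 terms.

32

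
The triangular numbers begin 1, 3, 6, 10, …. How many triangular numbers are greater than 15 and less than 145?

The n-th triangular number is n(n+1)/2.
Smallest index with value > 15: n = 6 (giving 21).
Largest index with value < 145: n = 16 (giving 136).
Indices 6 through 16: 11 terms.

11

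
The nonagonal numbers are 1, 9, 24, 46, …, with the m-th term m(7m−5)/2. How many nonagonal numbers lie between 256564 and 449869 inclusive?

The n-th nonagonal number is n(7n−5)/2.
Smallest index with value ≥ 256564: n = 272 (giving 258264).
Largest index with value ≤ 449869: n = 358 (giving 447679).
Indices 272 through 358: 87 terms.

87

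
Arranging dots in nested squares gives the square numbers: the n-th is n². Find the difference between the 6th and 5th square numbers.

11

n² − (n−1)² = 2n − 1, so 6² − 5² = 2·6 − 1 = 11.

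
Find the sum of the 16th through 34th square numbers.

12445

Σ_{i=16}^{34} i² = 13685 − 1240 = 12445.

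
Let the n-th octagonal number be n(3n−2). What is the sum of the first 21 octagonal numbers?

Σ i(3i−2) = 3Σi² − 2Σi over i = 1..21.
Σi = 231 and Σi² = 3311.
3·3311 − 2·231 = 9471.

9471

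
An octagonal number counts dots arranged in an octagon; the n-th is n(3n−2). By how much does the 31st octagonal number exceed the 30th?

Consecutive octagonal numbers differ by 6n − 5: here 6·31 − 5 = 181.

181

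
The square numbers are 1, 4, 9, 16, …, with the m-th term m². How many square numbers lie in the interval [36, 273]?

11

The n-th square number is n².
Smallest index with value ≥ 36: n = 6 (giving 36).
Largest index with value ≤ 273: n = 16 (giving 256).
Indices 6 through 16: 11 terms.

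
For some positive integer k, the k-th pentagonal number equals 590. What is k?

Set n(3n−1)/2 = 590, giving 3n² − n − 1180 = 0.
The discriminant is 1 + 24·590 = 14161, and √14161 = 119.
So n = (1 + 119) / 6 = 120/6 = 20.

20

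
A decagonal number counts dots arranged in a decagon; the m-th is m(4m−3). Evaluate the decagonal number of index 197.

154645

The 197th decagonal number is n(4n−3) with n = 197.
197·(4·197 − 3) = 197·785 = 154645.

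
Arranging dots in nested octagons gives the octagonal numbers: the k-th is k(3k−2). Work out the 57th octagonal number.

The 57th octagonal number is n(3n−2) with n = 57.
57·(3·57 − 2) = 57·169 = 9633.

9633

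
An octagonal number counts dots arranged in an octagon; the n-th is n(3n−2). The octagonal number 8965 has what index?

55

Set n(3n−2) = 8965, giving 3n² − 2n − 8965 = 0.
The discriminant is 4 + 12·8965 = 107584, and √107584 = 328.
So n = (2 + 328) / 6 = 330/6 = 55.
Check: 55·(3·55 − 2) = 8965. ✓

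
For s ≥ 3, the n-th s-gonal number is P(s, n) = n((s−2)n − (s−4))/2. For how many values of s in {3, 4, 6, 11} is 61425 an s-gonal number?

1

s = 3: P(3, 350) = 61425. ✓
s = 4: P(4, 247) = 61009 and P(4, 248) = 61504; 61425 is not s-gonal.
s = 6: P(6, 175) = 61075 and P(6, 176) = 61776; 61425 is not s-gonal.
s = 11: P(11, 117) = 61191 and P(11, 118) = 62245; 61425 is not s-gonal.
Hits: s ∈ {3} → 1.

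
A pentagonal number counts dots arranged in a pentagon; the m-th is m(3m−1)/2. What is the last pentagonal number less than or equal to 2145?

2035

Solve n(3n−1)/2 ≤ 2145 for integer n.
n = 37 gives 2035 ≤ 2145, while n = 38 gives 2147 > 2145; so the answer is 2035.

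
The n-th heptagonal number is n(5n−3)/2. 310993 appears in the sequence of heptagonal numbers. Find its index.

Set n(5n−3)/2 = 310993, giving 5n² − 3n − 621986 = 0.
The discriminant is 9 + 40·310993 = 12439729, and √12439729 = 3527.
So n = (3 + 3527) / 10 = 3530/10 = 353.
Check: 353·(5·353 − 3)/2 = 310993. ✓

353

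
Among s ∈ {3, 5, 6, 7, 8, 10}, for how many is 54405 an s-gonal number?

2

s = 3: P(3, 329) = 54285 and P(3, 330) = 54615; 54405 is not s-gonal.
s = 5: P(5, 190) = 54055 and P(5, 191) = 54626; 54405 is not s-gonal.
s = 6: P(6, 165) = 54285 and P(6, 166) = 54946; 54405 is not s-gonal.
s = 7: P(7, 147) = 53802 and P(7, 148) = 54538; 54405 is not s-gonal.
s = 8: P(8, 135) = 54405. ✓
s = 10: P(10, 117) = 54405. ✓
Hits: s ∈ {8, 10} → 2.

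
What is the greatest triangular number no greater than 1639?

Solve n(n+1)/2 ≤ 1639 for integer n.
n = 56 gives 1596 ≤ 1639, while n = 57 gives 1653 > 1639; so the answer is 1596.

1596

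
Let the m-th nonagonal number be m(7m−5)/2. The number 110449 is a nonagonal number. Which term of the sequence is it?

Set n(7n−5)/2 = 110449, giving 7n² − 5n − 220898 = 0.
So n = (5 + 2487) / 14 = 2492/14 = 178.

178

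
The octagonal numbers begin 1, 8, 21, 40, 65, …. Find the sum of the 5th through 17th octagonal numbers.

Σ i(3i−2) = 3Σi² − 2Σi over i = 5..17.
Σi = 153 − 10 = 143 and Σi² = 1785 − 30 = 1755.
3·1755 − 2·143 = 4979.

4979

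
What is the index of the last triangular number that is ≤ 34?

7

Solve n(n+1)/2 ≤ 34 for integer n.
n = 7 gives 28 ≤ 34, while n = 8 gives 36 > 34; so the answer is index 7.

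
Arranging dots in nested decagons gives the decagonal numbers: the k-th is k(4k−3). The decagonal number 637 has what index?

13

Set n(4n−3) = 637, giving 4n² − 3n − 637 = 0.
So n = (3 + 101) / 8 = 104/8 = 13.
Check: 13·(4·13 − 3) = 637. ✓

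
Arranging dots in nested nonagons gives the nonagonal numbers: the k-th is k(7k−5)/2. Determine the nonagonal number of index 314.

344301

The 314th nonagonal number is n(7n−5)/2 with n = 314.
314·(7·314 − 5)/2 = 314·2193/2 = 344301.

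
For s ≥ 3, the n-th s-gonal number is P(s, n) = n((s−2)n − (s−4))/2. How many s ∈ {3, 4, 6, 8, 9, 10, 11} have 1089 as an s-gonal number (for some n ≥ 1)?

s = 3: P(3, 46) = 1081 and P(3, 47) = 1128; 1089 is not s-gonal.
s = 4: P(4, 33) = 1089. ✓
s = 6: P(6, 23) = 1035 and P(6, 24) = 1128; 1089 is not s-gonal.
s = 8: P(8, 19) = 1045 and P(8, 20) = 1160; 1089 is not s-gonal.
s = 9: P(9, 18) = 1089. ✓
s = 10: P(10, 16) = 976 and P(10, 17) = 1105; 1089 is not s-gonal.
s = 11: P(11, 15) = 960 and P(11, 16) = 1096; 1089 is not s-gonal.
Hits: s ∈ {4, 9} → 2.

2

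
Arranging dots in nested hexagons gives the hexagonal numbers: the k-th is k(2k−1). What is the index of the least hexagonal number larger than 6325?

57

Solve n(2n−1) > 6325 for integer n.
The largest n with value ≤ 6325 is 56 (since 6216 ≤ 6325 < 6441), so the first above is n = 57, value 6441.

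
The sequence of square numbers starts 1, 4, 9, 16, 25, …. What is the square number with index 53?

The 53rd square number is n² with n = 53.
53² = 2809.

2809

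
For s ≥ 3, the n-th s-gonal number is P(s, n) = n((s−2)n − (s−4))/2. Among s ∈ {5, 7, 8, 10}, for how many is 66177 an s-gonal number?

1

s = 5: P(5, 210) = 66045 and P(5, 211) = 66676; 66177 is not s-gonal.
s = 7: P(7, 162) = 65367 and P(7, 163) = 66178; 66177 is not s-gonal.
s = 8: P(8, 148) = 65416 and P(8, 149) = 66305; 66177 is not s-gonal.
s = 10: P(10, 129) = 66177. ✓
Hits: s ∈ {10} → 1.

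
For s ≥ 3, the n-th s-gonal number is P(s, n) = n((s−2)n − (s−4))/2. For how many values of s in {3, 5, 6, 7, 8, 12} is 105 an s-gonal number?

2

s = 3: P(3, 14) = 105. ✓
s = 5: P(5, 8) = 92 and P(5, 9) = 117; 105 is not s-gonal.
s = 6: P(6, 7) = 91 and P(6, 8) = 120; 105 is not s-gonal.
s = 7: P(7, 6) = 81 and P(7, 7) = 112; 105 is not s-gonal.
s = 8: P(8, 6) = 96 and P(8, 7) = 133; 105 is not s-gonal.
s = 12: P(12, 5) = 105. ✓
Hits: s ∈ {3, 12} → 2.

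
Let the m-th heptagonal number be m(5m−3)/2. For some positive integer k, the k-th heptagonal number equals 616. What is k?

Set n(5n−3)/2 = 616, giving 5n² − 3n − 1232 = 0.
The discriminant is 9 + 40·616 = 24649, and √24649 = 157.
So n = (3 + 157) / 10 = 160/10 = 16.

16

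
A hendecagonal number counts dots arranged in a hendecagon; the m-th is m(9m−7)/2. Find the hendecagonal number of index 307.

307·(9·307 − 7)/2 = 307·2756/2 = 307·1378 = 423046.

423046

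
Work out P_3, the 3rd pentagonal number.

12

The 3rd pentagonal number is n(3n−1)/2 with n = 3.
3·(3·3 − 1)/2 = 3·8/2 = 3·4 = 12.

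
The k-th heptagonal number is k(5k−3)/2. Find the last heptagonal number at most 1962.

Solve n(5n−3)/2 ≤ 1962 for integer n.
n = 28 gives 1918 ≤ 1962, while n = 29 gives 2059 > 1962; so the answer is 1918.

1918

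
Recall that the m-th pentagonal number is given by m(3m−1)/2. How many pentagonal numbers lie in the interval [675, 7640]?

50

The n-th pentagonal number is n(3n−1)/2.
Smallest index with value ≥ 675: n = 22 (giving 715).
Largest index with value ≤ 7640: n = 71 (giving 7526).
Indices 22 through 71: 50 terms.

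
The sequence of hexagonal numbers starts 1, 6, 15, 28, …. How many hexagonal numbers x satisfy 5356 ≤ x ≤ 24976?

61

The n-th hexagonal number is n(2n−1).
Smallest index with value ≥ 5356: n = 52 (giving 5356).
Largest index with value ≤ 24976: n = 112 (giving 24976).
Indices 52 through 112: 61 terms.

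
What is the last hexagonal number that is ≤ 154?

153

Solve n(2n−1) ≤ 154 for integer n.
n = 9 gives 153 ≤ 154, while n = 10 gives 190 > 154; so the answer is 153.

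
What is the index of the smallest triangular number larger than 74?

12

Solve n(n+1)/2 > 74 for integer n.
The largest n with value ≤ 74 is 11 (since 66 ≤ 74 < 78), so the first above is n = 12, value 78.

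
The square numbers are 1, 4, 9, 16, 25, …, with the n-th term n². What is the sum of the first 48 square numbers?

38024

Σ_{i=1}^{48} i² = 48·49·97/6 = 38024.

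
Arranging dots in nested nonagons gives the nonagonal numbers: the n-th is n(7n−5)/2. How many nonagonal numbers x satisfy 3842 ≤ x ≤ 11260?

24

The n-th nonagonal number is n(7n−5)/2.
Smallest index with value ≥ 3842: n = 34 (giving 3961).
Largest index with value ≤ 11260: n = 57 (giving 11229).
Indices 34 through 57: 24 terms.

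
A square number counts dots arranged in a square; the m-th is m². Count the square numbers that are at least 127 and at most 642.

14

The n-th square number is n².
Smallest index with value ≥ 127: n = 12 (giving 144).
Largest index with value ≤ 642: n = 25 (giving 625).
Indices 12 through 25: 14 terms.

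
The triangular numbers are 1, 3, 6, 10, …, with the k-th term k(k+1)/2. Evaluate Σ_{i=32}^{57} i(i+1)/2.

Σ i(i+1)/2 = (Σi² + Σi) / 2 over i = 32..57.
Σi = 1653 − 496 = 1157 and Σi² = 63365 − 10416 = 52949.
(1·52949 + 1·1157) / 2 = 54106/2 = 27053.

27053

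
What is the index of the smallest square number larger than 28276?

Solve n² > 28276 for integer n.
The largest n with value ≤ 28276 is 168 (since 28224 ≤ 28276 < 28561), so the first above is n = 169, value 28561.

169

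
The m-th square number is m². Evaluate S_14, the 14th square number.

14² = 196.

196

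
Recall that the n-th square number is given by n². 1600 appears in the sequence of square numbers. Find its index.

40

We need n² = 1600, so n = √1600 = 40.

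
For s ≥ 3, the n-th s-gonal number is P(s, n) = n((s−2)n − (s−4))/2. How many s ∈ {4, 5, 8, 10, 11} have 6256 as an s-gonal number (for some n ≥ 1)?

1

s = 4: P(4, 79) = 6241 and P(4, 80) = 6400; 6256 is not s-gonal.
s = 5: P(5, 64) = 6112 and P(5, 65) = 6305; 6256 is not s-gonal.
s = 8: P(8, 46) = 6256. ✓
s = 10: P(10, 39) = 5967 and P(10, 40) = 6280; 6256 is not s-gonal.
s = 11: P(11, 37) = 6031 and P(11, 38) = 6365; 6256 is not s-gonal.
Hits: s ∈ {8} → 1.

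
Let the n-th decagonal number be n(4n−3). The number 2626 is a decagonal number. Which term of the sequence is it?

Set n(4n−3) = 2626, giving 4n² − 3n − 2626 = 0.
The discriminant is 9 + 16·2626 = 42025, and √42025 = 205.
So n = (3 + 205) / 8 = 208/8 = 26.

26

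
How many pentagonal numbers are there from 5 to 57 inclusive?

The n-th pentagonal number is n(3n−1)/2.
Smallest index with value ≥ 5: n = 2 (giving 5).
Largest index with value ≤ 57: n = 6 (giving 51).
Indices 2 through 6: 5 terms.

5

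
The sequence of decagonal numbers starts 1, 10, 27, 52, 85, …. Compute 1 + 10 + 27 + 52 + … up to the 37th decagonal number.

68191

Σ i(4i−3) = 4Σi² − 3Σi over i = 1..37.
Σi = 703 and Σi² = 17575.
4·17575 − 3·703 = 68191.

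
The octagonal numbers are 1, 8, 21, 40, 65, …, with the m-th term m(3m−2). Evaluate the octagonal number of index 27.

The 27th octagonal number is n(3n−2) with n = 27.
27·(3·27 − 2) = 27·79 = 2133.

2133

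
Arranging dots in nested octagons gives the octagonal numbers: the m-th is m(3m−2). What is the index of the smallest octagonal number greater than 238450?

283

Solve n(3n−2) > 238450 for integer n.
The largest n with value ≤ 238450 is 282 (since 238008 ≤ 238450 < 239701), so the first above is n = 283, value 239701.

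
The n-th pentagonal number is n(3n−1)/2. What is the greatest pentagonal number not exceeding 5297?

5192

Solve n(3n−1)/2 ≤ 5297 for integer n.
n = 59 gives 5192 ≤ 5297, while n = 60 gives 5370 > 5297; so the answer is 5192.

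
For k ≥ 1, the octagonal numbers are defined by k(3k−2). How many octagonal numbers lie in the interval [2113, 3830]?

The n-th octagonal number is n(3n−2).
Smallest index with value ≥ 2113: n = 27 (giving 2133).
Largest index with value ≤ 3830: n = 36 (giving 3816).
Indices 27 through 36: 10 terms.

10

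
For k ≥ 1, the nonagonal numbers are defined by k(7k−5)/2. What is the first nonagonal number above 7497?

Solve n(7n−5)/2 > 7497 for integer n.
The largest n with value ≤ 7497 is 46 (since 7291 ≤ 7497 < 7614), so the first above is n = 47, value 7614.

7614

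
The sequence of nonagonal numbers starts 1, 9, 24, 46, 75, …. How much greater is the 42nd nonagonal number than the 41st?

Consecutive nonagonal numbers differ by 7n − 6: here 7·42 − 6 = 288.

288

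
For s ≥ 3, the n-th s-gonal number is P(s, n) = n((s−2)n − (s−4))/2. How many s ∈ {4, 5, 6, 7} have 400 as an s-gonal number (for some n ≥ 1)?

1

s = 4: P(4, 20) = 400. ✓
s = 5: P(5, 16) = 376 and P(5, 17) = 425; 400 is not s-gonal.
s = 6: P(6, 14) = 378 and P(6, 15) = 435; 400 is not s-gonal.
s = 7: P(7, 12) = 342 and P(7, 13) = 403; 400 is not s-gonal.
Hits: s ∈ {4} → 1.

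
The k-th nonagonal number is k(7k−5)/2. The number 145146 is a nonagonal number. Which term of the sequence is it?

Set n(7n−5)/2 = 145146, giving 7n² − 5n − 290292 = 0.
The discriminant is 25 + 56·145146 = 8128201, and √8128201 = 2851.
So n = (5 + 2851) / 14 = 2856/14 = 204.

204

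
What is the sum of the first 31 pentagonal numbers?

15376

Σ i(3i−1)/2 = (3Σi² − Σi) / 2 over i = 1..31.
Σi = 496 and Σi² = 10416.
(3·10416 − 1·496) / 2 = 30752/2 = 15376.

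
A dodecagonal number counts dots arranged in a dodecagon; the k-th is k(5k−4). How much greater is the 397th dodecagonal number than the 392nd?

397·(5·397 − 4) = 786457 and 392·(5·392 − 4) = 766752.
Difference: 786457 − 766752 = 19705.

19705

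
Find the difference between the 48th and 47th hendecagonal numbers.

424

Consecutive hendecagonal numbers differ by 9n − 8: here 9·48 − 8 = 424.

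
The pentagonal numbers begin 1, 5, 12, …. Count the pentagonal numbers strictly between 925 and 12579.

66

The n-th pentagonal number is n(3n−1)/2.
Smallest index with value > 925: n = 26 (giving 1001).
Largest index with value < 12579: n = 91 (giving 12376).
Indices 26 through 91: 66 terms.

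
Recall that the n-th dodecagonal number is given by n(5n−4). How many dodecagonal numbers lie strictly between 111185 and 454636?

152

The n-th dodecagonal number is n(5n−4).
Smallest index with value > 111185: n = 150 (giving 111900).
Largest index with value < 454636: n = 301 (giving 451801).
Indices 150 through 301: 152 terms.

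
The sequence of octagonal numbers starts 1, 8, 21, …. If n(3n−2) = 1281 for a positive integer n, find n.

21

Set n(3n−2) = 1281, giving 3n² − 2n − 1281 = 0.
The discriminant is 4 + 12·1281 = 15376, and √15376 = 124.
So n = (2 + 124) / 6 = 126/6 = 21.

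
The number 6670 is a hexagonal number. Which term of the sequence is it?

Set n(2n−1) = 6670, giving 2n² − n − 6670 = 0.
The discriminant is 1 + 8·6670 = 53361, and √53361 = 231.
So n = (1 + 231) / 4 = 232/4 = 58.

58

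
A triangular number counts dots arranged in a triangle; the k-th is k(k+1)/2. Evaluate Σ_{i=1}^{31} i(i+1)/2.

5456

Σ i(i+1)/2 = (Σi² + Σi) / 2 over i = 1..31.
Σi = 496 and Σi² = 10416.
(1·10416 + 1·496) / 2 = 10912/2 = 5456.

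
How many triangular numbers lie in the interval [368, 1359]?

The n-th triangular number is n(n+1)/2.
Smallest index with value ≥ 368: n = 27 (giving 378).
Largest index with value ≤ 1359: n = 51 (giving 1326).
Indices 27 through 51: 25 terms.

25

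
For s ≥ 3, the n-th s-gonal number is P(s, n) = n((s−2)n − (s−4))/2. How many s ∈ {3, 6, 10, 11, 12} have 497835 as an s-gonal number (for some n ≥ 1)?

s = 3: P(3, 997) = 497503 and P(3, 998) = 498501; 497835 is not s-gonal.
s = 6: P(6, 499) = 497503 and P(6, 500) = 499500; 497835 is not s-gonal.
s = 10: P(10, 353) = 497377 and P(10, 354) = 500202; 497835 is not s-gonal.
s = 11: P(11, 333) = 497835. ✓
s = 12: P(12, 315) = 494865 and P(12, 316) = 498016; 497835 is not s-gonal.
Hits: s ∈ {11} → 1.

1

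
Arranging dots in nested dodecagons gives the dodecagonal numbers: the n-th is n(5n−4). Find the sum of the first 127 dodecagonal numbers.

Σ i(5i−4) = 5Σi² − 4Σi over i = 1..127.
Σi = 8128 and Σi² = 690880.
5·690880 − 4·8128 = 3421888.

3421888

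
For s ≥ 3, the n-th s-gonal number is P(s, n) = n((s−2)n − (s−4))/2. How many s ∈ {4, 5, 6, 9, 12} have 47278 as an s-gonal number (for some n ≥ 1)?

1

s = 4: P(4, 217) = 47089 and P(4, 218) = 47524; 47278 is not s-gonal.
s = 5: P(5, 177) = 46905 and P(5, 178) = 47437; 47278 is not s-gonal.
s = 6: P(6, 154) = 47278. ✓
s = 9: P(9, 116) = 46806 and P(9, 117) = 47619; 47278 is not s-gonal.
s = 12: P(12, 97) = 46657 and P(12, 98) = 47628; 47278 is not s-gonal.
Hits: s ∈ {6} → 1.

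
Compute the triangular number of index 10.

The 10th triangular number is n(n+1)/2 with n = 10.
10·11/2 = 110/2 = 55.

55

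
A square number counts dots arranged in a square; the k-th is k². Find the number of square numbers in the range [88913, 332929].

The n-th square number is n².
Smallest index with value ≥ 88913: n = 299 (giving 89401).
Largest index with value ≤ 332929: n = 577 (giving 332929).
Indices 299 through 577: 279 terms.

279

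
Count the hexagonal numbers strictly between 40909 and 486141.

350

The n-th hexagonal number is n(2n−1).
Smallest index with value > 40909: n = 144 (giving 41328).
Largest index with value < 486141: n = 493 (giving 485605).
Indices 144 through 493: 350 terms.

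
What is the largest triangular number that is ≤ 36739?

36585

Solve n(n+1)/2 ≤ 36739 for integer n.
n = 270 gives 36585 ≤ 36739, while n = 271 gives 36856 > 36739; so the answer is 36585.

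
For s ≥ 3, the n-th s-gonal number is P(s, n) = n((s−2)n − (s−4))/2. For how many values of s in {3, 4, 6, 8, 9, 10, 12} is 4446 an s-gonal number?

s = 3: P(3, 93) = 4371 and P(3, 94) = 4465; 4446 is not s-gonal.
s = 4: P(4, 66) = 4356 and P(4, 67) = 4489; 4446 is not s-gonal.
s = 6: P(6, 47) = 4371 and P(6, 48) = 4560; 4446 is not s-gonal.
s = 8: P(8, 38) = 4256 and P(8, 39) = 4485; 4446 is not s-gonal.
s = 9: P(9, 36) = 4446. ✓
s = 10: P(10, 33) = 4257 and P(10, 34) = 4522; 4446 is not s-gonal.
s = 12: P(12, 30) = 4380 and P(12, 31) = 4681; 4446 is not s-gonal.
Hits: s ∈ {9} → 1.

1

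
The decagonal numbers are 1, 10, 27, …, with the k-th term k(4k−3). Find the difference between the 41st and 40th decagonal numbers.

321

Consecutive decagonal numbers differ by 8n − 7: here 8·41 − 7 = 321.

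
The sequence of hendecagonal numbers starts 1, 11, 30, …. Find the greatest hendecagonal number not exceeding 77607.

76766

Solve n(9n−7)/2 ≤ 77607 for integer n.
n = 131 gives 76766 ≤ 77607, while n = 132 gives 77946 > 77607; so the answer is 76766.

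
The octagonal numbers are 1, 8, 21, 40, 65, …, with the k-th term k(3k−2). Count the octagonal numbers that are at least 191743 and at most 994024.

322

The n-th octagonal number is n(3n−2).
Smallest index with value ≥ 191743: n = 254 (giving 193040).
Largest index with value ≤ 994024: n = 575 (giving 990725).
Indices 254 through 575: 322 terms.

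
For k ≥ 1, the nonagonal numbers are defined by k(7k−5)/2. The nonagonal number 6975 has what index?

45

Set n(7n−5)/2 = 6975, giving 7n² − 5n − 13950 = 0.
So n = (5 + 625) / 14 = 630/14 = 45.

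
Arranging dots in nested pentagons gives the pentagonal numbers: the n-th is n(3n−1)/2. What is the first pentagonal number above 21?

22

Solve n(3n−1)/2 > 21 for integer n.
The largest n with value ≤ 21 is 3 (since 12 ≤ 21 < 22), so the first above is n = 4, value 22.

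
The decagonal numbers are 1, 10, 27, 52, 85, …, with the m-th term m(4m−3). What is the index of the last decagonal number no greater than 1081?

16

Solve n(4n−3) ≤ 1081 for integer n.
n = 16 gives 976 ≤ 1081, while n = 17 gives 1105 > 1081; so the answer is index 16.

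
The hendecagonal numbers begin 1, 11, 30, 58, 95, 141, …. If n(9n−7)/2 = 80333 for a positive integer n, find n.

Set n(9n−7)/2 = 80333, giving 9n² − 7n − 160666 = 0.
The discriminant is 49 + 72·80333 = 5784025, and √5784025 = 2405.
So n = (7 + 2405) / 18 = 2412/18 = 134.

134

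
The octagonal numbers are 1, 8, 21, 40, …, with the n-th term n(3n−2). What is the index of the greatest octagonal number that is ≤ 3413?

Solve n(3n−2) ≤ 3413 for integer n.
n = 34 gives 3400 ≤ 3413, while n = 35 gives 3605 > 3413; so the answer is index 34.

34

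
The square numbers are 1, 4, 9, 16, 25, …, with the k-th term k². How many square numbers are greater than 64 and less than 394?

The n-th square number is n².
Smallest index with value > 64: n = 9 (giving 81).
Largest index with value < 394: n = 19 (giving 361).
Indices 9 through 19: 11 terms.

11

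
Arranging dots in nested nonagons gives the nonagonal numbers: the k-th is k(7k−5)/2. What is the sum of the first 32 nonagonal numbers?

38720

Σ i(7i−5)/2 = (7Σi² − 5Σi) / 2 over i = 1..32.
Σi = 528 and Σi² = 11440.
(7·11440 − 5·528) / 2 = 77440/2 = 38720.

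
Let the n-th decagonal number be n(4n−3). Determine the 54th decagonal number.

The 54th decagonal number is n(4n−3) with n = 54.
54·(4·54 − 3) = 54·213 = 11502.

11502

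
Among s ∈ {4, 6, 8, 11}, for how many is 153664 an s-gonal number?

1

s = 4: P(4, 392) = 153664. ✓
s = 6: P(6, 277) = 153181 and P(6, 278) = 154290; 153664 is not s-gonal.
s = 8: P(8, 226) = 152776 and P(8, 227) = 154133; 153664 is not s-gonal.
s = 11: P(11, 185) = 153365 and P(11, 186) = 155031; 153664 is not s-gonal.
Hits: s ∈ {4} → 1.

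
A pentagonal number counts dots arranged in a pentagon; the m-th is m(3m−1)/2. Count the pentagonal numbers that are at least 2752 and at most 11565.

45

The n-th pentagonal number is n(3n−1)/2.
Smallest index with value ≥ 2752: n = 43 (giving 2752).
Largest index with value ≤ 11565: n = 87 (giving 11310).
Indices 43 through 87: 45 terms.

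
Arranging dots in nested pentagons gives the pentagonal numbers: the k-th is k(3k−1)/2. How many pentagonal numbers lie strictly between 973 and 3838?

The n-th pentagonal number is n(3n−1)/2.
Smallest index with value > 973: n = 26 (giving 1001).
Largest index with value < 3838: n = 50 (giving 3725).
Indices 26 through 50: 25 terms.

25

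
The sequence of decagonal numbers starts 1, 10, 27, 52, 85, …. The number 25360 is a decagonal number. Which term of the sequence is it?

Set n(4n−3) = 25360, giving 4n² − 3n − 25360 = 0.
So n = (3 + 637) / 8 = 640/8 = 80.

80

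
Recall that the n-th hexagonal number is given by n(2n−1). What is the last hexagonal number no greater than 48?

Solve n(2n−1) ≤ 48 for integer n.
n = 5 gives 45 ≤ 48, while n = 6 gives 66 > 48; so the answer is 45.

45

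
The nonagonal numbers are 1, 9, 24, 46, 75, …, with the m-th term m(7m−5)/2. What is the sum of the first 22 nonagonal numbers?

Σ i(7i−5)/2 = (7Σi² − 5Σi) / 2 over i = 1..22.
Σi = 253 and Σi² = 3795.
(7·3795 − 5·253) / 2 = 25300/2 = 12650.

12650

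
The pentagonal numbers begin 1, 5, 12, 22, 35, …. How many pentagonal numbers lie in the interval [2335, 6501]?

The n-th pentagonal number is n(3n−1)/2.
Smallest index with value ≥ 2335: n = 40 (giving 2380).
Largest index with value ≤ 6501: n = 66 (giving 6501).
Indices 40 through 66: 27 terms.

27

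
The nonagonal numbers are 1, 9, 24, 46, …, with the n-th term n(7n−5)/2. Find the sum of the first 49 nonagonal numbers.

Σ i(7i−5)/2 = (7Σi² − 5Σi) / 2 over i = 1..49.
Σi = 1225 and Σi² = 40425.
(7·40425 − 5·1225) / 2 = 276850/2 = 138425.

138425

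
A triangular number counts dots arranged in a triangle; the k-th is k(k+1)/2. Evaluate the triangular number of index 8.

36

The 8th triangular number is n(n+1)/2 with n = 8.
8·9/2 = 72/2 = 36.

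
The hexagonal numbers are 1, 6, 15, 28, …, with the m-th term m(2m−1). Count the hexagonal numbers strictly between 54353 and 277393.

207

The n-th hexagonal number is n(2n−1).
Smallest index with value > 54353: n = 166 (giving 54946).
Largest index with value < 277393: n = 372 (giving 276396).
Indices 166 through 372: 207 terms.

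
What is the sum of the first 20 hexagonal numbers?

5530

Σ i(2i−1) = 2Σi² − Σi over i = 1..20.
Σi = 210 and Σi² = 2870.
2·2870 − 1·210 = 5530.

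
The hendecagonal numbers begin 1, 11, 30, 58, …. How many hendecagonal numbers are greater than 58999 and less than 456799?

The n-th hendecagonal number is n(9n−7)/2.
Smallest index with value > 58999: n = 115 (giving 59110).
Largest index with value < 456799: n = 318 (giving 453945).
Indices 115 through 318: 204 terms.

204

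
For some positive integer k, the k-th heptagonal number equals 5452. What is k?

47

Set n(5n−3)/2 = 5452, giving 5n² − 3n − 10904 = 0.
So n = (3 + 467) / 10 = 470/10 = 47.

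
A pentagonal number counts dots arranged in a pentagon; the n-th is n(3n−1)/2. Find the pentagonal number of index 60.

60·(3·60 − 1)/2 = 60·179/2 = 5370.

5370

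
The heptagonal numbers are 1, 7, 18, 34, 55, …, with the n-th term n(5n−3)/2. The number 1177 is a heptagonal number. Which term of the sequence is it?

Set n(5n−3)/2 = 1177, giving 5n² − 3n − 2354 = 0.
The discriminant is 9 + 40·1177 = 47089, and √47089 = 217.
So n = (3 + 217) / 10 = 220/10 = 22.
Check: 22·(5·22 − 3)/2 = 1177. ✓

22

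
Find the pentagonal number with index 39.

The 39th pentagonal number is n(3n−1)/2 with n = 39.
39·(3·39 − 1)/2 = 39·116/2 = 39·58 = 2262.

2262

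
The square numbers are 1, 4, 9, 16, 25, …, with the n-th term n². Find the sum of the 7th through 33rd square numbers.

Σ_{i=7}^{33} i² = 12529 − 91 = 12438.

12438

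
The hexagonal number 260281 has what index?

Set n(2n−1) = 260281, giving 2n² − n − 260281 = 0.
The discriminant is 1 + 8·260281 = 2082249, and √2082249 = 1443.
So n = (1 + 1443) / 4 = 1444/4 = 361.

361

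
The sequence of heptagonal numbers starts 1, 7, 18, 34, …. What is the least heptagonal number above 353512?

Solve n(5n−3)/2 > 353512 for integer n.
The largest n with value ≤ 353512 is 376 (since 352876 ≤ 353512 < 354757), so the first above is n = 377, value 354757.

354757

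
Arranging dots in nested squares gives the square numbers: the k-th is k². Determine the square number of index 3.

The 3rd square number is n² with n = 3.
3² = 9.

9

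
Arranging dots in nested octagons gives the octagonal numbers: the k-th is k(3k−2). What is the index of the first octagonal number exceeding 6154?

Solve n(3n−2) > 6154 for integer n.
The largest n with value ≤ 6154 is 45 (since 5985 ≤ 6154 < 6256), so the first above is n = 46, value 6256.

46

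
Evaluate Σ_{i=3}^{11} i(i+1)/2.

282

Σ i(i+1)/2 = (Σi² + Σi) / 2 over i = 3..11.
Σi = 66 − 3 = 63 and Σi² = 506 − 5 = 501.
(1·501 + 1·63) / 2 = 564/2 = 282.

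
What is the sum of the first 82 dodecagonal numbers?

Σ i(5i−4) = 5Σi² − 4Σi over i = 1..82.
Σi = 3403 and Σi² = 187165.
5·187165 − 4·3403 = 922213.

922213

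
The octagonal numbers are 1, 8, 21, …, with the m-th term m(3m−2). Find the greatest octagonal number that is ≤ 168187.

Solve n(3n−2) ≤ 168187 for integer n.
n = 237 gives 168033 ≤ 168187, while n = 238 gives 169456 > 168187; so the answer is 168033.

168033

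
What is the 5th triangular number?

15

The 5th triangular number is n(n+1)/2 with n = 5.
5·6/2 = 30/2 = 15.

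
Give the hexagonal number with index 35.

2415

The 35th hexagonal number is n(2n−1) with n = 35.
35·(2·35 − 1) = 35·69 = 2415.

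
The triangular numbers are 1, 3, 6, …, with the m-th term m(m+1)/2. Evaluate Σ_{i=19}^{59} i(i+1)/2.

34850

Σ i(i+1)/2 = (Σi² + Σi) / 2 over i = 19..59.
Σi = 1770 − 171 = 1599 and Σi² = 70210 − 2109 = 68101.
(1·68101 + 1·1599) / 2 = 69700/2 = 34850.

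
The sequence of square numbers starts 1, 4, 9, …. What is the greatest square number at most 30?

Solve n² ≤ 30 for integer n.
n = 5 gives 25 ≤ 30, while n = 6 gives 36 > 30; so the answer is 25.

25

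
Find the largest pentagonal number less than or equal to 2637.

Solve n(3n−1)/2 ≤ 2637 for integer n.
n = 42 gives 2625 ≤ 2637, while n = 43 gives 2752 > 2637; so the answer is 2625.

2625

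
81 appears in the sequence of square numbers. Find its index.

We need n² = 81, so n = √81 = 9.
Check: 9² = 81. ✓

9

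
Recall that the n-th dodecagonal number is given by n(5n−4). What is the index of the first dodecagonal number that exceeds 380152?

277

Solve n(5n−4) > 380152 for integer n.
The largest n with value ≤ 380152 is 276 (since 379776 ≤ 380152 < 382537), so the first above is n = 277, value 382537.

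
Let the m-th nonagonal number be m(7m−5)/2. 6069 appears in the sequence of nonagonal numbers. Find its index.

Set n(7n−5)/2 = 6069, giving 7n² − 5n − 12138 = 0.
The discriminant is 25 + 56·6069 = 339889, and √339889 = 583.
So n = (5 + 583) / 14 = 588/14 = 42.

42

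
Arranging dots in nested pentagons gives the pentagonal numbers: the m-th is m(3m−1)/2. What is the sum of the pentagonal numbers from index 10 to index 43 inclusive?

40273

Σ i(3i−1)/2 = (3Σi² − Σi) / 2 over i = 10..43.
Σi = 946 − 45 = 901 and Σi² = 27434 − 285 = 27149.
(3·27149 − 1·901) / 2 = 80546/2 = 40273.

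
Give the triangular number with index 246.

30381

The 246th triangular number is n(n+1)/2 with n = 246.
246·247/2 = 60762/2 = 30381.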